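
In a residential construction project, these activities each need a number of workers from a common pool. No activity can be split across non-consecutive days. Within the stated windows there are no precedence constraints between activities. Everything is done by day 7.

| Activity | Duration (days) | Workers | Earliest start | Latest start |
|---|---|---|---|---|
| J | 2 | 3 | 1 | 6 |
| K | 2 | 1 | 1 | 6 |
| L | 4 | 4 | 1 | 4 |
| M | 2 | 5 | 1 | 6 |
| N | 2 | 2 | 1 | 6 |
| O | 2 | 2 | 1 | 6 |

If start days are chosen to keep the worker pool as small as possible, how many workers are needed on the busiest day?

Early-start (J@1, K@1, L@1, M@1, N@1, O@1) gives peak 17: d1:17  d2:17  d3:4  d4:4  d5:0  d6:0  d7:0.
Shift K→3, M→5, N→3, O→5.
Schedule J@1, K@3, L@1, M@5, N@3, O@5: d1:7  d2:7  d3:7  d4:7  d5:7  d6:7  d7:0 — peak 7.

7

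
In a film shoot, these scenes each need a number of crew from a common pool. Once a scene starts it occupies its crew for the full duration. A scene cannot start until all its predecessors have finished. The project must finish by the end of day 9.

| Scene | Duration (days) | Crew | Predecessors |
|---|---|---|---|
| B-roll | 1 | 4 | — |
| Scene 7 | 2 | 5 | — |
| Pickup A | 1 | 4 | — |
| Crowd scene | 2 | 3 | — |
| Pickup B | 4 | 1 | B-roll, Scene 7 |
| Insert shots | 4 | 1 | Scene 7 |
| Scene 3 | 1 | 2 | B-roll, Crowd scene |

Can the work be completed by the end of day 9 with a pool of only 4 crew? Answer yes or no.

The minimum achievable peak is 5; 4 < 5, so no feasible schedule stays within the cap.

no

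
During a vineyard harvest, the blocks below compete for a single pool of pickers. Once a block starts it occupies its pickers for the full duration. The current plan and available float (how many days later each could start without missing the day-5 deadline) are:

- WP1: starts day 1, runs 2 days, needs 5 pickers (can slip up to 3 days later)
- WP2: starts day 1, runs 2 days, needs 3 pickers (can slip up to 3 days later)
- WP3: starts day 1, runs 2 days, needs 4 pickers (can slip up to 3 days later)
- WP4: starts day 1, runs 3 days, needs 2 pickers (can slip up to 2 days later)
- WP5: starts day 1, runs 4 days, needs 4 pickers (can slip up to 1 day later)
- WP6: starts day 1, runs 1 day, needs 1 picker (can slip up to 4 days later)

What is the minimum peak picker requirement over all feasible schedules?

Early-start (WP1@1, WP2@1, WP3@1, WP4@1, WP5@1, WP6@1) gives peak 19: d1:19  d2:18  d3:6  d4:4  d5:0.
Shift WP2→3, WP3→4, WP6→3.
Schedule WP1@1, WP2@3, WP3@4, WP4@1, WP5@1, WP6@3: d1:11  d2:11  d3:10  d4:11  d5:4 — peak 11.

11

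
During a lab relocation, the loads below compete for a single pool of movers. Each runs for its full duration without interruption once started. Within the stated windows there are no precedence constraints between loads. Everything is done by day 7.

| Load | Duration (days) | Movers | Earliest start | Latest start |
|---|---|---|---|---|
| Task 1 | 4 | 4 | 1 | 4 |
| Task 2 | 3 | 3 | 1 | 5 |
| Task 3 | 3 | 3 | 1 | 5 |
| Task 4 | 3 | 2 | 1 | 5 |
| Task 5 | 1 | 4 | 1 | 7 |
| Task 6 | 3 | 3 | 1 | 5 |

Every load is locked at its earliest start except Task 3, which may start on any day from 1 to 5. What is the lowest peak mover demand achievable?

16

Task 3@1: d1:19  d2:15  d3:15  d4:4  d5:0  d6:0  d7:0 → peak 19
Task 3@2: d1:16  d2:15  d3:15  d4:7  d5:0  d6:0  d7:0 → peak 16
Task 3@3: d1:16  d2:12  d3:15  d4:7  d5:3  d6:0  d7:0 → peak 16
Task 3@4: d1:16  d2:12  d3:12  d4:7  d5:3  d6:3  d7:0 → peak 16
Task 3@5: d1:16  d2:12  d3:12  d4:4  d5:3  d6:3  d7:3 → peak 16
Best is Task 3@2, peak 16.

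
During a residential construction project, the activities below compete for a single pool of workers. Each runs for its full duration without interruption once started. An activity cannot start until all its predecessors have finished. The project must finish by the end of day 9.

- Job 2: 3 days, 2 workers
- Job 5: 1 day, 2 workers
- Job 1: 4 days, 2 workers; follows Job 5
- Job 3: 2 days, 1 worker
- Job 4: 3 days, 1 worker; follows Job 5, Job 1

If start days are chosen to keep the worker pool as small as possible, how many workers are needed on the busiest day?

3

Early-start (Job 2@1, Job 5@1, Job 1@2, Job 3@1, Job 4@6) gives peak 5: d1:5  d2:5  d3:4  d4:2  d5:2  d6:1  d7:1  d8:1  d9:0.
Shift Job 2→6.
Schedule Job 2@6, Job 5@1, Job 1@2, Job 3@1, Job 4@6: d1:3  d2:3  d3:2  d4:2  d5:2  d6:3  d7:3  d8:3  d9:0 — peak 3.
Total worker-days = 21 over 9 days ⇒ peak ≥ ⌈21/9⌉ = 3, so 3 is optimal.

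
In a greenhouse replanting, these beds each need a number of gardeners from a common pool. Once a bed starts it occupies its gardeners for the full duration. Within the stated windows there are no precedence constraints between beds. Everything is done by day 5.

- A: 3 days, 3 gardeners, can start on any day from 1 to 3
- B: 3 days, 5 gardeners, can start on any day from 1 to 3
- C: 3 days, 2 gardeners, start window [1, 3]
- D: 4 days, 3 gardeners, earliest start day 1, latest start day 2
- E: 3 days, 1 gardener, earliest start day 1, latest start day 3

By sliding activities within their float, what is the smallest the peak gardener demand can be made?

Schedule A@1, B@1, C@1, D@1, E@1: d1:14  d2:14  d3:14  d4:3  d5:0 — peak 14.

14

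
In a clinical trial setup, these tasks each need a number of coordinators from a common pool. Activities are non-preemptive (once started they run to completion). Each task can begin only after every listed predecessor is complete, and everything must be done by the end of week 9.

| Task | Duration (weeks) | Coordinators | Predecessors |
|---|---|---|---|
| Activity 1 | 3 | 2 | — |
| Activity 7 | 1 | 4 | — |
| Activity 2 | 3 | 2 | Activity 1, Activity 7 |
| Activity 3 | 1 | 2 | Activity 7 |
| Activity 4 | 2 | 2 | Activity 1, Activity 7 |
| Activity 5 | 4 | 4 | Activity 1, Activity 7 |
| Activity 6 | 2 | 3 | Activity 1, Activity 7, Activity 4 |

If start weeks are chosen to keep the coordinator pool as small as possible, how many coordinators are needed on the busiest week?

Early-start (Activity 1@1, Activity 7@1, Activity 2@4, Activity 3@2, Activity 4@4, Activity 5@4, Activity 6@6) gives peak 9: w1:6  w2:4  w3:2  w4:8  w5:8  w6:9  w7:7  w8:0  w9:0.
Shift Activity 2→6, Activity 6→8.
Schedule Activity 1@1, Activity 7@1, Activity 2@6, Activity 3@2, Activity 4@4, Activity 5@4, Activity 6@8: w1:6  w2:4  w3:2  w4:6  w5:6  w6:6  w7:6  w8:5  w9:3 — peak 6.

6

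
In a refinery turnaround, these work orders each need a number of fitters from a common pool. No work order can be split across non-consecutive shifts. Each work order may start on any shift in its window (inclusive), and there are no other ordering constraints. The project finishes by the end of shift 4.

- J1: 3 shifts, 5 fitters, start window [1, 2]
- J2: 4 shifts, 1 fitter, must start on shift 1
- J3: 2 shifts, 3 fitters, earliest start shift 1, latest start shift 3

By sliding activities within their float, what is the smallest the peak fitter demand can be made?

Schedule J1@1, J2@1, J3@1: s1:9  s2:9  s3:6  s4:1 — peak 9.
No arrangement of the 6 feasible schedules does better.

9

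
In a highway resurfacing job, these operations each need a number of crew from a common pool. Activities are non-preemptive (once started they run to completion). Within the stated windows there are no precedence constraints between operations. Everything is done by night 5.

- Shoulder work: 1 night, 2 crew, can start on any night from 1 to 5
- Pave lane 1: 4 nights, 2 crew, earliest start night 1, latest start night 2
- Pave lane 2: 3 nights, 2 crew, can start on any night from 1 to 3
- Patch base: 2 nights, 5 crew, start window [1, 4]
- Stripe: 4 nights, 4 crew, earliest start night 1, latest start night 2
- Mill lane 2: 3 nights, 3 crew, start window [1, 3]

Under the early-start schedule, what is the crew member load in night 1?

18

At early start, night 1 has: Shoulder work, Pave lane 1, Pave lane 2, Patch base, Stripe, Mill lane 2.
Demand: 2 + 2 + 2 + 5 + 4 + 3 = 18.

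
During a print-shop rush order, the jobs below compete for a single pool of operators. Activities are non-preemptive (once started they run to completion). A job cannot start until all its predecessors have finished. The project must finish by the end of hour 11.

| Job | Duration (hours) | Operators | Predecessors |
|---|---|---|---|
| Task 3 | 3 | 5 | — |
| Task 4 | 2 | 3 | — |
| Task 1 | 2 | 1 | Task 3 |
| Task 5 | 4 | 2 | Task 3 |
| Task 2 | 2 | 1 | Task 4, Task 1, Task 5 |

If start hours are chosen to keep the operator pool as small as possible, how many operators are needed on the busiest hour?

Early-start (Task 3@1, Task 4@1, Task 1@4, Task 5@4, Task 2@8) gives peak 8: h1:8  h2:8  h3:5  h4:3  h5:3  h6:2  h7:2  h8:1  h9:1  h10:0  h11:0.
Shift Task 4→4, Task 5→6, Task 2→10.
Schedule Task 3@1, Task 4@4, Task 1@4, Task 5@6, Task 2@10: h1:5  h2:5  h3:5  h4:4  h5:4  h6:2  h7:2  h8:2  h9:2  h10:1  h11:1 — peak 5.

5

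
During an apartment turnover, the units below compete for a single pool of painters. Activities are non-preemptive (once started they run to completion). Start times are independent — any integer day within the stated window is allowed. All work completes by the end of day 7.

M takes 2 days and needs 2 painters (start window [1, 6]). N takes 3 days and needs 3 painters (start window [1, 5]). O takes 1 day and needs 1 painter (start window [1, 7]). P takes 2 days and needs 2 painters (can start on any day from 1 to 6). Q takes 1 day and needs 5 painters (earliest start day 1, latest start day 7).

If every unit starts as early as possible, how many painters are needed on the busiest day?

13

Early-start schedule: M@1, N@1, O@1, P@1, Q@1.
Load per day: day 1: 13, day 2: 7, day 3: 3, day 4: 0, day 5: 0, day 6: 0, day 7: 0.
Peak is 13.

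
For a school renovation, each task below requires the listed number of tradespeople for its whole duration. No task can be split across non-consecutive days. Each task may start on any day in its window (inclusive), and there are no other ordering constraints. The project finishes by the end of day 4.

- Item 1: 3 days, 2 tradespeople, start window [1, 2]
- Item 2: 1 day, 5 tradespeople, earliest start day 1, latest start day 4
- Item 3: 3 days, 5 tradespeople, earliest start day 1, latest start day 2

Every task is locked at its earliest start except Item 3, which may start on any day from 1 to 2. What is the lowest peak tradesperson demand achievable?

Item 3@1: d1:12  d2:7  d3:7  d4:0 → peak 12
Item 3@2: d1:7  d2:7  d3:7  d4:5 → peak 7
Best is Item 3@2, peak 7.

7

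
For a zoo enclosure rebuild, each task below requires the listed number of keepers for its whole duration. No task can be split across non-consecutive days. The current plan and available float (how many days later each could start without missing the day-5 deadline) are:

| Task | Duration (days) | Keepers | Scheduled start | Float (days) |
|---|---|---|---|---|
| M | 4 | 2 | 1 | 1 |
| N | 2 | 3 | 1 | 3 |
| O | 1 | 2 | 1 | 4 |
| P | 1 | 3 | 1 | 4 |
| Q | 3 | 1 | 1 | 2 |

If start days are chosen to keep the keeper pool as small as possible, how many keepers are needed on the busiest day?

5

Early-start (M@1, N@1, O@1, P@1, Q@1) gives peak 11: d1:11  d2:6  d3:3  d4:2  d5:0.
Shift O→3, P→5, Q→3.
Schedule M@1, N@1, O@3, P@5, Q@3: d1:5  d2:5  d3:5  d4:3  d5:4 — peak 5.
Total keeper-days = 22 over 5 days ⇒ peak ≥ ⌈22/5⌉ = 5, so 5 is optimal.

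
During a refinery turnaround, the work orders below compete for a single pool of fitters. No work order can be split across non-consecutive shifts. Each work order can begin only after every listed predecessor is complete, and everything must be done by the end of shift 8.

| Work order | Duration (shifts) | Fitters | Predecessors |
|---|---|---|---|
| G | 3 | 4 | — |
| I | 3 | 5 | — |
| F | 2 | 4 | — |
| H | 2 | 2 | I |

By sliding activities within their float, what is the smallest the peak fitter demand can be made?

6

Early-start (G@1, I@1, F@1, H@4) gives peak 13: s1:13  s2:13  s3:9  s4:2  s5:2  s6:0  s7:0  s8:0.
Shift I→4, F→7, H→7.
Schedule G@1, I@4, F@7, H@7: s1:4  s2:4  s3:4  s4:5  s5:5  s6:5  s7:6  s8:6 — peak 6.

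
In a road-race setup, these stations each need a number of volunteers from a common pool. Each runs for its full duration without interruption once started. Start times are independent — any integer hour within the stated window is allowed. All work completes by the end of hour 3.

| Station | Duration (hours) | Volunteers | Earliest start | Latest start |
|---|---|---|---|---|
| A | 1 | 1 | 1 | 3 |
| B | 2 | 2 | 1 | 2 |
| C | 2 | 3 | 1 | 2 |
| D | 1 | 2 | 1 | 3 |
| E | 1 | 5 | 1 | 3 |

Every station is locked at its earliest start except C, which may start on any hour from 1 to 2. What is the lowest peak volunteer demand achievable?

C@1: h1:13  h2:5  h3:0 → peak 13
C@2: h1:10  h2:5  h3:3 → peak 10
Best is C@2, peak 10.

10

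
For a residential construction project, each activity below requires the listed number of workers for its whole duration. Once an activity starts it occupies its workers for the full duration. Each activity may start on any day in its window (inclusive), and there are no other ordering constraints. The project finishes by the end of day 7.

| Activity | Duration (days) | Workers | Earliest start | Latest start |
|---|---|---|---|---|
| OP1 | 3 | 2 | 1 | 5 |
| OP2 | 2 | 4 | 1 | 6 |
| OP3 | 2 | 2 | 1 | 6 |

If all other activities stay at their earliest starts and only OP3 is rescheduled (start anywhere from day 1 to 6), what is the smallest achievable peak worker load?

6

OP3@1: d1:8  d2:8  d3:2  d4:0  d5:0  d6:0  d7:0 → peak 8
OP3@2: d1:6  d2:8  d3:4  d4:0  d5:0  d6:0  d7:0 → peak 8
OP3@3: d1:6  d2:6  d3:4  d4:2  d5:0  d6:0  d7:0 → peak 6
OP3@4: d1:6  d2:6  d3:2  d4:2  d5:2  d6:0  d7:0 → peak 6
OP3@5: d1:6  d2:6  d3:2  d4:0  d5:2  d6:2  d7:0 → peak 6
OP3@6: d1:6  d2:6  d3:2  d4:0  d5:0  d6:2  d7:2 → peak 6
Best is OP3@3, peak 6.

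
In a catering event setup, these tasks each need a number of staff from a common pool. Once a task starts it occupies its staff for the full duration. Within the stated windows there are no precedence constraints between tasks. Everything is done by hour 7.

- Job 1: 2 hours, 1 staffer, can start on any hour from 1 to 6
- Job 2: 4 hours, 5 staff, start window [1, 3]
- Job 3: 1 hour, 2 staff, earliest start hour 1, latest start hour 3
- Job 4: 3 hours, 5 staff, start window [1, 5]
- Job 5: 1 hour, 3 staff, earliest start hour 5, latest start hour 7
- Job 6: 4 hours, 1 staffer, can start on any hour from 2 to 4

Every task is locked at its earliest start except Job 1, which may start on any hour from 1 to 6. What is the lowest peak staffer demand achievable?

Job 1@1: h1:13  h2:12  h3:11  h4:6  h5:4  h6:0  h7:0 → peak 13
Job 1@2: h1:12  h2:12  h3:12  h4:6  h5:4  h6:0  h7:0 → peak 12
Job 1@3: h1:12  h2:11  h3:12  h4:7  h5:4  h6:0  h7:0 → peak 12
Job 1@4: h1:12  h2:11  h3:11  h4:7  h5:5  h6:0  h7:0 → peak 12
Job 1@5: h1:12  h2:11  h3:11  h4:6  h5:5  h6:1  h7:0 → peak 12
Job 1@6: h1:12  h2:11  h3:11  h4:6  h5:4  h6:1  h7:1 → peak 12
Best is Job 1@2, peak 12.

12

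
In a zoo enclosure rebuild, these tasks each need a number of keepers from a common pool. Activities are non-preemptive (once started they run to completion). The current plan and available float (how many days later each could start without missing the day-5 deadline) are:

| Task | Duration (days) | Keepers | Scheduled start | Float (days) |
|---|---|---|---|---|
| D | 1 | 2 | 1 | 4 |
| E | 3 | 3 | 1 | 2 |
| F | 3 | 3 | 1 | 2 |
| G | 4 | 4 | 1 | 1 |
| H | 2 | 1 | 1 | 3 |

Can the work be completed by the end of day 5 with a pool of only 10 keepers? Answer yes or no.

Schedule D@1, E@1, F@1, G@2, H@4: d1:8  d2:10  d3:10  d4:5  d5:5 — peak 10 ≤ 10.

yes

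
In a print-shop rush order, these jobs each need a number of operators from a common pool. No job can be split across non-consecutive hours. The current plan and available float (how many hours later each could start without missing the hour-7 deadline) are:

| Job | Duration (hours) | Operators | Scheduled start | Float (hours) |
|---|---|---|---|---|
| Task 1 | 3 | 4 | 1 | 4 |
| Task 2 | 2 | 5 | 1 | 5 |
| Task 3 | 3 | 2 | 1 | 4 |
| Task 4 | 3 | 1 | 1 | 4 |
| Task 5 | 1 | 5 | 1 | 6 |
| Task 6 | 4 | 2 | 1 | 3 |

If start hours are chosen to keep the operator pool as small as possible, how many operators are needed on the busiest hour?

7

Early-start (Task 1@1, Task 2@1, Task 3@1, Task 4@1, Task 5@1, Task 6@1) gives peak 19: h1:19  h2:14  h3:9  h4:2  h5:0  h6:0  h7:0.
Shift Task 2→4, Task 5→6, Task 6→4.
Schedule Task 1@1, Task 2@4, Task 3@1, Task 4@1, Task 5@6, Task 6@4: h1:7  h2:7  h3:7  h4:7  h5:7  h6:7  h7:2 — peak 7.
Total operator-hours = 44 over 7 hours ⇒ peak ≥ ⌈44/7⌉ = 7, so 7 is optimal.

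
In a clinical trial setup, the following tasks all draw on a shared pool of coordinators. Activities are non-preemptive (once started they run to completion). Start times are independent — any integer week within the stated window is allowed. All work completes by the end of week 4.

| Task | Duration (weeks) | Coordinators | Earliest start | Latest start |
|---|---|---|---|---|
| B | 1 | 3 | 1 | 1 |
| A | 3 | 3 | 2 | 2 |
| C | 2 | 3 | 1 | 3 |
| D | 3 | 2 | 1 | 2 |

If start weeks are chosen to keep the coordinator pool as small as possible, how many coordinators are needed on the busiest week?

8

Schedule B@1, A@2, C@1, D@1: w1:8  w2:8  w3:5  w4:3 — peak 8.
No arrangement of the 6 feasible schedules does better.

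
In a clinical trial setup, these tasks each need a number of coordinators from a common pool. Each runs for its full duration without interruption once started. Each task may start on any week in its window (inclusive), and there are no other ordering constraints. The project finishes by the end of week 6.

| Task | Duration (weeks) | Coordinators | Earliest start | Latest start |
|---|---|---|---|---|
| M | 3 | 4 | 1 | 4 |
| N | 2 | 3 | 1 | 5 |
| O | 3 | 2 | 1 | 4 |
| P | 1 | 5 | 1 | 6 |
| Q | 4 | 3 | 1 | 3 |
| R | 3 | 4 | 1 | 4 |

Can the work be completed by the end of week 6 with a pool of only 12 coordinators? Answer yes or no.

Schedule M@1, N@1, O@3, P@6, Q@1, R@4: w1:10  w2:10  w3:9  w4:9  w5:6  w6:9 — peak 10 ≤ 12.

yes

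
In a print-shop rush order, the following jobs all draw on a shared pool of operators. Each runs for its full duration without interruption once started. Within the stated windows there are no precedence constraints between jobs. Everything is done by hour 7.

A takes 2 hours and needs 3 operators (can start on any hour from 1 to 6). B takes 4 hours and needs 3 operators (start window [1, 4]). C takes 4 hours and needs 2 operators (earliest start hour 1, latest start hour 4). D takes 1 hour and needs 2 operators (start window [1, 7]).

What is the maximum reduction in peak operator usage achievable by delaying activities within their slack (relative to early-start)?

Early-start peak: h1:10  h2:8  h3:5  h4:5  h5:0  h6:0  h7:0 ⇒ 10.
Leveled (A@1, B@3, C@1, D@5): h1:5  h2:5  h3:5  h4:5  h5:5  h6:3  h7:0 ⇒ 5.
Reduction 10 − 5 = 5.

5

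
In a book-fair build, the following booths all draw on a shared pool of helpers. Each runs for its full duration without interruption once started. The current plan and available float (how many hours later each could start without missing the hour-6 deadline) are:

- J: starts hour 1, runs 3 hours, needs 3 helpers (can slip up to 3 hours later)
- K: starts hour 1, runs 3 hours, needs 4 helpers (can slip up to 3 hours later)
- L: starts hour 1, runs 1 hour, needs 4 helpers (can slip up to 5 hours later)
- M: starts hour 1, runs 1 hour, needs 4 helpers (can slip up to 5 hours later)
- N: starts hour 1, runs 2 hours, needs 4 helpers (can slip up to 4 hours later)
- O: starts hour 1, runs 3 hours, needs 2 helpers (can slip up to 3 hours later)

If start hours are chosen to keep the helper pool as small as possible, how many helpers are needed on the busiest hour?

9

Early-start (J@1, K@1, L@1, M@1, N@1, O@1) gives peak 21: h1:21  h2:13  h3:9  h4:0  h5:0  h6:0.
Shift L→4, M→4, N→5.
Schedule J@1, K@1, L@4, M@4, N@5, O@1: h1:9  h2:9  h3:9  h4:8  h5:4  h6:4 — peak 9.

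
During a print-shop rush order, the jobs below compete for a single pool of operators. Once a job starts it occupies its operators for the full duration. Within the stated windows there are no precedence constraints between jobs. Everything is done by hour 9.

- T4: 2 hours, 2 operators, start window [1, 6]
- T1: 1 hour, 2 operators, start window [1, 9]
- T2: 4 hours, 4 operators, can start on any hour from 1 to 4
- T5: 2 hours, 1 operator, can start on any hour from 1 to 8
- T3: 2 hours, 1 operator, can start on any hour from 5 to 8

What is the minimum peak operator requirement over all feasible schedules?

Early-start (T4@1, T1@1, T2@1, T5@1, T3@5) gives peak 9: h1:9  h2:7  h3:4  h4:4  h5:1  h6:1  h7:0  h8:0  h9:0.
Shift T2→3, T5→7, T3→7.
Schedule T4@1, T1@1, T2@3, T5@7, T3@7: h1:4  h2:2  h3:4  h4:4  h5:4  h6:4  h7:2  h8:2  h9:0 — peak 4.

4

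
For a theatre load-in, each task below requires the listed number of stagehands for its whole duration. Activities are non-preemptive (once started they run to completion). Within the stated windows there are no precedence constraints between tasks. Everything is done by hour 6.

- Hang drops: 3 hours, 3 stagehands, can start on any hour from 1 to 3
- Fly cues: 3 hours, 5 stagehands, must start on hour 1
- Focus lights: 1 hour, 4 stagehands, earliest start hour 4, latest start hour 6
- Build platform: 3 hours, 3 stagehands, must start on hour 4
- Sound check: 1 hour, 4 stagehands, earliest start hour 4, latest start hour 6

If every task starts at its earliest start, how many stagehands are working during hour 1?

8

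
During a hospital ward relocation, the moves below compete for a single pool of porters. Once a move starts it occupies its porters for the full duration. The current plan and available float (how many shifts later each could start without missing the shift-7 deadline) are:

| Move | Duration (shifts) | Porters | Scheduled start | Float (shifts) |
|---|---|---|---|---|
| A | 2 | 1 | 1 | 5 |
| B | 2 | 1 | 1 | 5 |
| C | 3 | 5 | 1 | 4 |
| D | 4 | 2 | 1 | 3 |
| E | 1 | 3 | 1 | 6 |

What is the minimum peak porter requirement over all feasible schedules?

5

Early-start (A@1, B@1, C@1, D@1, E@1) gives peak 12: s1:12  s2:9  s3:7  s4:2  s5:0  s6:0  s7:0.
Shift C→5, E→3.
Schedule A@1, B@1, C@5, D@1, E@3: s1:4  s2:4  s3:5  s4:2  s5:5  s6:5  s7:5 — peak 5.
Total porter-shifts = 30 over 7 shifts ⇒ peak ≥ ⌈30/7⌉ = 5, so 5 is optimal.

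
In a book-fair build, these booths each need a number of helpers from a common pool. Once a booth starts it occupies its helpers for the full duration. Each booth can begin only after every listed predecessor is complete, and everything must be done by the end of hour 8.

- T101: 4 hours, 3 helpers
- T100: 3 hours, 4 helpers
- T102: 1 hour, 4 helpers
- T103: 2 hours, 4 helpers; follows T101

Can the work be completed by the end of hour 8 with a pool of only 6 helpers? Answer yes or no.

no

The minimum achievable peak is 7; 6 < 7, so no feasible schedule stays within the cap.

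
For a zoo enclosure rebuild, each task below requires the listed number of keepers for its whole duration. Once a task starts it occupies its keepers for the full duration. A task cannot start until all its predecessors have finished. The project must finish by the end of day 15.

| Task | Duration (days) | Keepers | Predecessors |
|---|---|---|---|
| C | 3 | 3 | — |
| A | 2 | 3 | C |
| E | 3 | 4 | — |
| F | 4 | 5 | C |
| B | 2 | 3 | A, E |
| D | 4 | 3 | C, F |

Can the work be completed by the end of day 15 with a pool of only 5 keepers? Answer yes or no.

no

The minimum achievable peak is 6; 5 < 6, so no feasible schedule stays within the cap.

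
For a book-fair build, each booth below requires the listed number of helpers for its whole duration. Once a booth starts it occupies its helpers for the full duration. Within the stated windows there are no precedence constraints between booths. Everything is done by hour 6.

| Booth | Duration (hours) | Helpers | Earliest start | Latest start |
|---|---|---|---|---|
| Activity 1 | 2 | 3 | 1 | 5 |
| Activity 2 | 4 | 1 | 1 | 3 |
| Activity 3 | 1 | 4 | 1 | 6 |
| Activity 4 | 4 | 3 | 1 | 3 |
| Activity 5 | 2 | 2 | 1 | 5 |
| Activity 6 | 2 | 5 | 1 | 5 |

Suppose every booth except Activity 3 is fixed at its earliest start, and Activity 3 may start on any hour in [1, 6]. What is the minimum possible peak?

Activity 3@1: h1:18  h2:14  h3:4  h4:4  h5:0  h6:0 → peak 18
Activity 3@2: h1:14  h2:18  h3:4  h4:4  h5:0  h6:0 → peak 18
Activity 3@3: h1:14  h2:14  h3:8  h4:4  h5:0  h6:0 → peak 14
Activity 3@4: h1:14  h2:14  h3:4  h4:8  h5:0  h6:0 → peak 14
Activity 3@5: h1:14  h2:14  h3:4  h4:4  h5:4  h6:0 → peak 14
Activity 3@6: h1:14  h2:14  h3:4  h4:4  h5:0  h6:4 → peak 14
Best is Activity 3@3, peak 14.

14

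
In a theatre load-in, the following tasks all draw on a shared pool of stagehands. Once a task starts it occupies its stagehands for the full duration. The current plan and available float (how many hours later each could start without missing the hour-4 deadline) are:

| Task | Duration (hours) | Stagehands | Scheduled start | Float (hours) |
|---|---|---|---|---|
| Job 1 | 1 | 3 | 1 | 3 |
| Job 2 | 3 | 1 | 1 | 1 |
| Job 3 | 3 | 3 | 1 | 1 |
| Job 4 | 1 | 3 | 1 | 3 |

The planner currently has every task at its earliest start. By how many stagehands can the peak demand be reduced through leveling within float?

4

Early-start peak: h1:10  h2:4  h3:4  h4:0 ⇒ 10.
Leveled (Job 1@1, Job 2@1, Job 3@2, Job 4@4): h1:4  h2:4  h3:4  h4:6 ⇒ 6.
Reduction 10 − 6 = 4.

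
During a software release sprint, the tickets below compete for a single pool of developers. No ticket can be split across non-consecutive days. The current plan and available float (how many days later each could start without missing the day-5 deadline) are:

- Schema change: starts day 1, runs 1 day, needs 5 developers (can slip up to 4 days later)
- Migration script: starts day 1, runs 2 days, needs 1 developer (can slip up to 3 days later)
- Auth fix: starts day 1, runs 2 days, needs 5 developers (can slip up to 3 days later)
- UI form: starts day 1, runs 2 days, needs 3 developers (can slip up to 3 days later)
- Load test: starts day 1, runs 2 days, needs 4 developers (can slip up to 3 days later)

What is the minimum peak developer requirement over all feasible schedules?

Early-start (Schema change@1, Migration script@1, Auth fix@1, UI form@1, Load test@1) gives peak 18: d1:18  d2:13  d3:0  d4:0  d5:0.
Shift Auth fix→2, UI form→4, Load test→4.
Schedule Schema change@1, Migration script@1, Auth fix@2, UI form@4, Load test@4: d1:6  d2:6  d3:5  d4:7  d5:7 — peak 7.
Total developer-days = 31 over 5 days ⇒ peak ≥ ⌈31/5⌉ = 7, so 7 is optimal.

7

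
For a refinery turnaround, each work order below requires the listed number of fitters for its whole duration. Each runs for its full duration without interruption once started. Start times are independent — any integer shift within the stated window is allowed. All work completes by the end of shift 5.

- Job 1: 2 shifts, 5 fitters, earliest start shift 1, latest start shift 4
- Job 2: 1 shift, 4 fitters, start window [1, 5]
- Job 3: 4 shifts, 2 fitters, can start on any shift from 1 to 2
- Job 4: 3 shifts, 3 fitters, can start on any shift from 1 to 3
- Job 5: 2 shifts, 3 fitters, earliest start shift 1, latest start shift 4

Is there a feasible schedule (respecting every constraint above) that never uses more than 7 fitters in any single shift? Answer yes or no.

Total fitter-shifts = 37; over 5 shifts the average is 37/5 > 7, so some shift must exceed 7.

no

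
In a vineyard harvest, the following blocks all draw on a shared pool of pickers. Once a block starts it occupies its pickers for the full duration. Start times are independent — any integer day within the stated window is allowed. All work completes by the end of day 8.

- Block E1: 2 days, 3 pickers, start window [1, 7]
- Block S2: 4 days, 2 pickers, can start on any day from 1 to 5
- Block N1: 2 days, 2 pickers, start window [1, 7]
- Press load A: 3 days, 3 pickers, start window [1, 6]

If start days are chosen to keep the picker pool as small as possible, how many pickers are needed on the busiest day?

Early-start (Block E1@1, Block S2@1, Block N1@1, Press load A@1) gives peak 10: d1:10  d2:10  d3:5  d4:2  d5:0  d6:0  d7:0  d8:0.
Shift Block N1→3, Press load A→5.
Schedule Block E1@1, Block S2@1, Block N1@3, Press load A@5: d1:5  d2:5  d3:4  d4:4  d5:3  d6:3  d7:3  d8:0 — peak 5.

5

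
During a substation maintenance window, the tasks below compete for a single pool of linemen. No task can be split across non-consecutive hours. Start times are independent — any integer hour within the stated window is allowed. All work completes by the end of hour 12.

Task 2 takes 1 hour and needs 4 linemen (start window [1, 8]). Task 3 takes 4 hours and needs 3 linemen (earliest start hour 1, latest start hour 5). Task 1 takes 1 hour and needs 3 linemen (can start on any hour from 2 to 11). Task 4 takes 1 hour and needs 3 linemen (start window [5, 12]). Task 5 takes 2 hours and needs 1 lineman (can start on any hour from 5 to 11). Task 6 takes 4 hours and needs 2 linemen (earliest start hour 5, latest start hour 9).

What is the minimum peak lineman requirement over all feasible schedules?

4

Early-start (Task 2@1, Task 3@1, Task 1@2, Task 4@5, Task 5@5, Task 6@5) gives peak 7: h1:7  h2:6  h3:3  h4:3  h5:6  h6:3  h7:2  h8:2  h9:0  h10:0  h11:0  h12:0.
Shift Task 3→2, Task 1→6, Task 4→7, Task 6→8.
Schedule Task 2@1, Task 3@2, Task 1@6, Task 4@7, Task 5@5, Task 6@8: h1:4  h2:3  h3:3  h4:3  h5:4  h6:4  h7:3  h8:2  h9:2  h10:2  h11:2  h12:0 — peak 4.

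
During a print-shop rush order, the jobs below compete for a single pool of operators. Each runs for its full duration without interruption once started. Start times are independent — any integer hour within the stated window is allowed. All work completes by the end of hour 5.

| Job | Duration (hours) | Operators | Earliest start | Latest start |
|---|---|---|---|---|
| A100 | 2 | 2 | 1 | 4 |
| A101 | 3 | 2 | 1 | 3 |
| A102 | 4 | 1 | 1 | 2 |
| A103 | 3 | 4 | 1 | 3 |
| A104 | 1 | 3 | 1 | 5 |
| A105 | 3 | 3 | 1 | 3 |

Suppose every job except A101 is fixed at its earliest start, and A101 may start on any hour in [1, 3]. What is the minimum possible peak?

A101@1: h1:15  h2:12  h3:10  h4:1  h5:0 → peak 15
A101@2: h1:13  h2:12  h3:10  h4:3  h5:0 → peak 13
A101@3: h1:13  h2:10  h3:10  h4:3  h5:2 → peak 13
Best is A101@2, peak 13.

13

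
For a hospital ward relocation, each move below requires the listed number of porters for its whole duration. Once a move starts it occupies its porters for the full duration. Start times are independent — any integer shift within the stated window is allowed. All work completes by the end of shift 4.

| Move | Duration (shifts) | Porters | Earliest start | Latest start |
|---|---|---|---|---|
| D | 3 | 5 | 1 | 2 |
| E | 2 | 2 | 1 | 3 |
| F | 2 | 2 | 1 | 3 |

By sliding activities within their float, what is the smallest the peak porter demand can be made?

7

Early-start (D@1, E@1, F@1) gives peak 9: s1:9  s2:9  s3:5  s4:0.
Shift F→3.
Schedule D@1, E@1, F@3: s1:7  s2:7  s3:7  s4:2 — peak 7.
No arrangement of the 18 feasible schedules does better.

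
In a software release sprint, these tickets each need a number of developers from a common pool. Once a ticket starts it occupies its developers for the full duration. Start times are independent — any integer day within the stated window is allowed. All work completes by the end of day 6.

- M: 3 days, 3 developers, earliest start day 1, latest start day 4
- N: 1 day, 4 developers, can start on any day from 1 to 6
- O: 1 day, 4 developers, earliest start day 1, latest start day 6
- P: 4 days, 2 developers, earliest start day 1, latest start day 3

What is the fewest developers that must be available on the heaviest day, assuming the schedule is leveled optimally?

5

Early-start (M@1, N@1, O@1, P@1) gives peak 13: d1:13  d2:5  d3:5  d4:2  d5:0  d6:0.
Shift N→5, O→6.
Schedule M@1, N@5, O@6, P@1: d1:5  d2:5  d3:5  d4:2  d5:4  d6:4 — peak 5.
Total developer-days = 25 over 6 days ⇒ peak ≥ ⌈25/6⌉ = 5, so 5 is optimal.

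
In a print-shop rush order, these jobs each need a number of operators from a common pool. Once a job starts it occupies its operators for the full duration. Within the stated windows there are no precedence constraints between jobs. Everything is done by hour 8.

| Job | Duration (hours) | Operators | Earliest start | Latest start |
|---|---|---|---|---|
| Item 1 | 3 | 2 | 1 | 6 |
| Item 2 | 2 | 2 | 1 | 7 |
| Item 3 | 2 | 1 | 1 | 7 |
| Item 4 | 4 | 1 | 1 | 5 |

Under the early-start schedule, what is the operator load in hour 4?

1

At early start, hour 4 has: Item 4.
Demand: 1 = 1.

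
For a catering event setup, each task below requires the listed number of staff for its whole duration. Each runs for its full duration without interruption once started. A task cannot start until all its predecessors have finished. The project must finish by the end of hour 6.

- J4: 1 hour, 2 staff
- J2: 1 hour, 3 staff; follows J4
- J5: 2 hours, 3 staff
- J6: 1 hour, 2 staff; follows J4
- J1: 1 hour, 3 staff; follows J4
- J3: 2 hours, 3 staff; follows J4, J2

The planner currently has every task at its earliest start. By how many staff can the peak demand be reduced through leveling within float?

6

Early-start peak: h1:5  h2:11  h3:3  h4:3  h5:0  h6:0 ⇒ 11.
Leveled (J4@1, J2@3, J5@1, J6@2, J1@4, J3@5): h1:5  h2:5  h3:3  h4:3  h5:3  h6:3 ⇒ 5.
Reduction 11 − 5 = 6.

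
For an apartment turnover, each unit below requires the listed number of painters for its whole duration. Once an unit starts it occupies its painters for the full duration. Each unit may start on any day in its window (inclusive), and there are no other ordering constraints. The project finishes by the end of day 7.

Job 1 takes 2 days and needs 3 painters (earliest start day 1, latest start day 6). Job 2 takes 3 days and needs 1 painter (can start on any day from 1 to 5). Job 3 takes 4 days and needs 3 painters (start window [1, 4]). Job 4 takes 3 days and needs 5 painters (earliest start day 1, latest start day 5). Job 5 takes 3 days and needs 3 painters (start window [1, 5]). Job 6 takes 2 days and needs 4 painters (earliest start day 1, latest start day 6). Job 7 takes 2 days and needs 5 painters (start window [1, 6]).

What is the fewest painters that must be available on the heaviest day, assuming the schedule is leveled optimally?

10

Early-start (Job 1@1, Job 2@1, Job 3@1, Job 4@1, Job 5@1, Job 6@1, Job 7@1) gives peak 24: d1:24  d2:24  d3:12  d4:3  d5:0  d6:0  d7:0.
Shift Job 4→5, Job 6→4, Job 7→6.
Schedule Job 1@1, Job 2@1, Job 3@1, Job 4@5, Job 5@1, Job 6@4, Job 7@6: d1:10  d2:10  d3:7  d4:7  d5:9  d6:10  d7:10 — peak 10.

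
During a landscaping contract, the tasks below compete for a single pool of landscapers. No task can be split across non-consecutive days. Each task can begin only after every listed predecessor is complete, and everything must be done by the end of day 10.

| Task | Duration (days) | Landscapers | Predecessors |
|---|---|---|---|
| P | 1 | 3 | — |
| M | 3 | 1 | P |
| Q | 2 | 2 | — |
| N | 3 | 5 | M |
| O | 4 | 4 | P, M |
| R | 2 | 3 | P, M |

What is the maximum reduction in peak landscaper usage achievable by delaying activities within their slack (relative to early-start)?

Early-start peak: d1:5  d2:3  d3:1  d4:1  d5:12  d6:12  d7:9  d8:4  d9:0  d10:0 ⇒ 12.
Leveled (P@1, M@2, Q@1, N@5, O@5, R@8): d1:5  d2:3  d3:1  d4:1  d5:9  d6:9  d7:9  d8:7  d9:3  d10:0 ⇒ 9.
Reduction 12 − 9 = 3.

3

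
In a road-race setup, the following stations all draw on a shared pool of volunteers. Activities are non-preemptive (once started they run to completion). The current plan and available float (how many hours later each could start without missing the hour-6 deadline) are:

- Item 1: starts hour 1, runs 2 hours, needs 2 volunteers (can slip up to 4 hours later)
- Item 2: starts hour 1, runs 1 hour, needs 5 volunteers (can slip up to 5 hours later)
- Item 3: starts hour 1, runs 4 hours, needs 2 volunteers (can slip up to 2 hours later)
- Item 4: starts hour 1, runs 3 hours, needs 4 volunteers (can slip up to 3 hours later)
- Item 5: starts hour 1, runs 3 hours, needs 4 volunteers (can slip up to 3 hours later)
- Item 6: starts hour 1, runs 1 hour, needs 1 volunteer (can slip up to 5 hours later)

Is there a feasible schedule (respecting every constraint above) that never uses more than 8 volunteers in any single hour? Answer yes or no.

The minimum achievable peak is 9; 8 < 9, so no feasible schedule stays within the cap.

no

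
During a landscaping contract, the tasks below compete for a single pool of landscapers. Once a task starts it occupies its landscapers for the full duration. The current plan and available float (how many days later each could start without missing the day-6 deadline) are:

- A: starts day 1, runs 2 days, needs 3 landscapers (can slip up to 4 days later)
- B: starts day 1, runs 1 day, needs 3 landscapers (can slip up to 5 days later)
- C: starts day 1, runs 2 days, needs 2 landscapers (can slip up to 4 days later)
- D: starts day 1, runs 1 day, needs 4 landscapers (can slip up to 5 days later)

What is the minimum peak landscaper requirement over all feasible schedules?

4

Early-start (A@1, B@1, C@1, D@1) gives peak 12: d1:12  d2:5  d3:0  d4:0  d5:0  d6:0.
Shift B→3, C→4, D→6.
Schedule A@1, B@3, C@4, D@6: d1:3  d2:3  d3:3  d4:2  d5:2  d6:4 — peak 4.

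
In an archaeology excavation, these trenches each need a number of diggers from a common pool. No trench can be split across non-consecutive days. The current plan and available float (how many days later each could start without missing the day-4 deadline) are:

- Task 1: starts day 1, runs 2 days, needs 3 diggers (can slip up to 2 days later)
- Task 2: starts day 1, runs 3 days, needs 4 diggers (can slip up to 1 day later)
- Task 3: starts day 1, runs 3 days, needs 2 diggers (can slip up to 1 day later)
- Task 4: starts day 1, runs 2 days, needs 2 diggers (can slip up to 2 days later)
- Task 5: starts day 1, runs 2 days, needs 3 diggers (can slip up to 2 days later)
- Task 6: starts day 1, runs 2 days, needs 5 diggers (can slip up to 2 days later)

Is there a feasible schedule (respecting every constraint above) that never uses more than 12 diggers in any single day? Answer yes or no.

no

The minimum achievable peak is 13; 12 < 13, so no feasible schedule stays within the cap.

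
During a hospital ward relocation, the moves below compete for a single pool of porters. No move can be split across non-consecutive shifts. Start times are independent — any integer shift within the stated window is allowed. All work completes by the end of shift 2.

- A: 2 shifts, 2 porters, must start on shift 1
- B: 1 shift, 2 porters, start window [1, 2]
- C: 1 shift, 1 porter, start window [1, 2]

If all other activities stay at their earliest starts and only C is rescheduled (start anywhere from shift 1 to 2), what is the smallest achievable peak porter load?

4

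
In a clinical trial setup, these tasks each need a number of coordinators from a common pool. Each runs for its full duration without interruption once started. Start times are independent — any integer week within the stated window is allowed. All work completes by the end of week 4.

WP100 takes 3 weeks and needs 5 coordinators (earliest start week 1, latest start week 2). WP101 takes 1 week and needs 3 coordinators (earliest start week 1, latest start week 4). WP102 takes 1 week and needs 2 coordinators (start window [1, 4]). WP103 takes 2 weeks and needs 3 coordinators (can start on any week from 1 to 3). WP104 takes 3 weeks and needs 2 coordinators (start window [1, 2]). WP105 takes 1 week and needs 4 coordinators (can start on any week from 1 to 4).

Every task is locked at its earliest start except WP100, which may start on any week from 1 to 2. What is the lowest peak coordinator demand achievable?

14

WP100@1: w1:19  w2:10  w3:7  w4:0 → peak 19
WP100@2: w1:14  w2:10  w3:7  w4:5 → peak 14
Best is WP100@2, peak 14.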